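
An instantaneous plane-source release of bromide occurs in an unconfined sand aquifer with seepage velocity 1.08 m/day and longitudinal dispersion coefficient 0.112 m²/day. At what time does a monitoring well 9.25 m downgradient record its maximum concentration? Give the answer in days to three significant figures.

8.47 days

For the 1D instantaneous-source solution, setting ∂C/∂t = 0 at fixed x gives v²t² + 2Dt − x² = 0, so t = (√(D² + v²x²) − D)/v².
√(D² + v²x²) = √(0.112² + 1.08² × 9.25²) = 9.991; v² = 1.1664.
t = (9.991 − 0.112)/1.1664 = 8.47 days (vs. the pure-advection estimate x/v = 8.56 d).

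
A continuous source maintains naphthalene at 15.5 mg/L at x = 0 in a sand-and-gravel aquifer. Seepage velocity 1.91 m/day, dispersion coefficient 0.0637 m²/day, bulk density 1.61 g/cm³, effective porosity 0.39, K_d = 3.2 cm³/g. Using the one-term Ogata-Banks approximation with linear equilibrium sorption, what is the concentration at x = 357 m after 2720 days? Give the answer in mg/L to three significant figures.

14.9 mg/L

Retardation factor R = 1 + ρ_b·K_d/n = 1 + 1.61 × 3.2/0.39 = 14.21.
Sorption retards both mechanisms: v_R = v/R = 0.1344 m/day, D_R = D/R = 0.004483 m²/day.
v_R·t = 0.1344 × 2720 = 365.568 m; 2√(D_R t) = 6.984 m; argument = (357 − 365.568)/6.984 = -1.227.
C = C₀ × ½·erfc(-1.227) = 15.5 × 0.9587 = 14.9 mg/L.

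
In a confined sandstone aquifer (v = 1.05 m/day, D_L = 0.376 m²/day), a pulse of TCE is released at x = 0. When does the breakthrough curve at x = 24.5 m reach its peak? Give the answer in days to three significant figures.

23.0 days

For the 1D instantaneous-source solution, setting ∂C/∂t = 0 at fixed x gives v²t² + 2Dt − x² = 0, so t = (√(D² + v²x²) − D)/v².
√(D² + v²x²) = √(0.376² + 1.05² × 24.5²) = 25.73; v² = 1.1025.
t = (25.73 − 0.376)/1.1025 = 23.0 days (vs. the pure-advection estimate x/v = 23.3 d).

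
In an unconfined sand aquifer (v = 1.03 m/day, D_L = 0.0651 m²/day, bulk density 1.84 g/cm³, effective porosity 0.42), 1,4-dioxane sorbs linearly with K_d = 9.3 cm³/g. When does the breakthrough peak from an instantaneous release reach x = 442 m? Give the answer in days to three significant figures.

17900 days

Retardation factor R = 1 + ρ_b·K_d/n = 1 + 1.84 × 9.3/0.42 = 41.74.
Sorption retards both mechanisms: v_R = v/R = 0.02468 m/day, D_R = D/R = 0.001560 m²/day.
Peak time from v_R²t² + 2D_R t − x² = 0: t = (√(D_R² + v_R²x²) − D_R)/v_R².
√(D_R² + v_R²x²) = √(0.001560² + 0.02468² × 442²) = 10.91; v_R² = 0.0006091.
t = (10.91 − 0.001560)/0.0006091 = 17900 days.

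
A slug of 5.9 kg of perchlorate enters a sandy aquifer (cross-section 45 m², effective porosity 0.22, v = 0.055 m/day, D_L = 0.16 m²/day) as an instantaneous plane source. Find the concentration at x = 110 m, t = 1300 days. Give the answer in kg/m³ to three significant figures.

For an instantaneous plane source, C(x,t) = M/(n_e·A·√(4πDt)) · exp(−(x−vt)²/(4Dt)), with n_e·A the pore (flow) area.
Plume center vt = 0.055 × 1300 = 71.5 m, so the well at 110 m is 38.5 m downgradient of the peak.
√(4πDt) = 51.13 m, giving peak height M/(n_e·A·√(4πDt)) = 5.9/(0.22 × 45 × 51.13) = 0.01166 kg/m³.
(x−vt)²/(4Dt) = (38.5)²/(4 × 0.16 × 1300) = 1.782; exp(−1.782) = 0.1683.
C = 0.01166 × 0.1683 = 0.00196 kg/m³.

0.00196 kg/m³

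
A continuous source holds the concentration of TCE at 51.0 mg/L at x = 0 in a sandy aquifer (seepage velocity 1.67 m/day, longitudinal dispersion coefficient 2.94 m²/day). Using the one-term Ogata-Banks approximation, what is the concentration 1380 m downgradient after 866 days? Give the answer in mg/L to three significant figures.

For a continuous step input, C/C₀ ≈ ½·erfc((x−vt)/(2√(Dt))).
vt = 1.67 × 866 = 1446.22 m and 2√(Dt) = 2√(2.94 × 866) = 100.9 m.
Argument (x−vt)/(2√(Dt)) = (1380 − 1446.22)/100.9 = -0.6563; ½·erfc(-0.6563) = 0.8233.
C = 51.0 × 0.8233 = 42.0 mg/L.

42.0 mg/L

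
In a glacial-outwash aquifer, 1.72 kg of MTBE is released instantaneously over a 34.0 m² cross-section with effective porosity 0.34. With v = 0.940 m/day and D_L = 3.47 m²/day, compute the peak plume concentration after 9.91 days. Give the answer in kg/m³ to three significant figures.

The peak of an instantaneous 1D plume sits at x = vt; there the Gaussian factor is 1 and C_max = M/(n_e·A·√(4πDt)), where n_e·A is the pore area the mass is dissolved in.
√(4πDt) = √(4π × 3.47 × 9.91) = 20.79 m, so C_max = 1.72/(0.34 × 34.0 × 20.79) = 0.00716 kg/m³.

0.00716 kg/m³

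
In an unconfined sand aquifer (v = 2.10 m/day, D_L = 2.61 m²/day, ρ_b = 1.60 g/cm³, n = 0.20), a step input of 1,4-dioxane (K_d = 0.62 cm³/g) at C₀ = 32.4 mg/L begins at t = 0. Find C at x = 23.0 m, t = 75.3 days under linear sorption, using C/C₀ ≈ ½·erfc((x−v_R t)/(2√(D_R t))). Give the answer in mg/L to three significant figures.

21.6 mg/L

Retardation factor R = 1 + ρ_b·K_d/n = 1 + 1.60 × 0.62/0.20 = 5.960.
Sorption retards both mechanisms: v_R = v/R = 0.3523 m/day, D_R = D/R = 0.4379 m²/day.
v_R·t = 0.3523 × 75.3 = 26.52819 m; 2√(D_R t) = 11.48 m; argument = (23.0 − 26.52819)/11.48 = -0.3073.
C = C₀ × ½·erfc(-0.3073) = 32.4 × 0.6681 = 21.6 mg/L.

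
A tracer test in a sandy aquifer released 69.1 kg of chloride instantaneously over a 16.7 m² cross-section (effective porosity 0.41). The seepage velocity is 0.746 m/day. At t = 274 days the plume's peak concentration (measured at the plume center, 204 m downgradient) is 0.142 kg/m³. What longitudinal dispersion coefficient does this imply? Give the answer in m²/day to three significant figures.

At the plume center C_max = M/(n_e·A·√(4πDt)), so D = M²/(4πt·(n_e·A·C_max)²).
n_e·A·C_max = 0.41 × 16.7 × 0.142 = 0.9723 kg/m.
D = 69.1²/(4π × 274 × 0.9723²) = 1.47 m²/day.

1.47 m²/day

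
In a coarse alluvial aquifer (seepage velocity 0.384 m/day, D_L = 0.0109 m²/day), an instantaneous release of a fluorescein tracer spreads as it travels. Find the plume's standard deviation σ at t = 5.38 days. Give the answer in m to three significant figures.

Dispersive spreading gives a Gaussian with σ² = 2Dt; advection only shifts the center.
σ = √(2 × 0.0109 × 5.38) = 0.342 m.

0.342 m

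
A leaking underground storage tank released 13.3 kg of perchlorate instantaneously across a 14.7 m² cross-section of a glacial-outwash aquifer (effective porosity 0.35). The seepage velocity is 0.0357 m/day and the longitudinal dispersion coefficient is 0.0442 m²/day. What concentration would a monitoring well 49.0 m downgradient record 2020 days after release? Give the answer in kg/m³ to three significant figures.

0.0173 kg/m³

For an instantaneous plane source, C(x,t) = M/(n_e·A·√(4πDt)) · exp(−(x−vt)²/(4Dt)), with n_e·A the pore (flow) area.
Plume center vt = 0.0357 × 2020 = 72.114 m, so the well at 49.0 m is 23.114 m upgradient of the peak.
√(4πDt) = 33.50 m, giving peak height M/(n_e·A·√(4πDt)) = 13.3/(0.35 × 14.7 × 33.50) = 0.07717 kg/m³.
(x−vt)²/(4Dt) = (-23.114)²/(4 × 0.0442 × 2020) = 1.496; exp(−1.496) = 0.2240.
C = 0.07717 × 0.2240 = 0.0173 kg/m³.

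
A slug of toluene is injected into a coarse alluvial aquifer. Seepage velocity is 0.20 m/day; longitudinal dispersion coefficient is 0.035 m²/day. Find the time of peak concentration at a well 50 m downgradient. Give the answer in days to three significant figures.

249 days

For the 1D instantaneous-source solution, setting ∂C/∂t = 0 at fixed x gives v²t² + 2Dt − x² = 0, so t = (√(D² + v²x²) − D)/v².
√(D² + v²x²) = √(0.035² + 0.20² × 50²) = 10.00; v² = 0.04.
t = (10.00 − 0.035)/0.04 = 249 days (vs. the pure-advection estimate x/v = 250 d).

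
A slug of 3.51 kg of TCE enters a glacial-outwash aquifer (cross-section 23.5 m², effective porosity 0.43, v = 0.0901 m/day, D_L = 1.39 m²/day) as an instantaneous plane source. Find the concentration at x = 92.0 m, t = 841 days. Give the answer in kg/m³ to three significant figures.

For an instantaneous plane source, C(x,t) = M/(n_e·A·√(4πDt)) · exp(−(x−vt)²/(4Dt)), with n_e·A the pore (flow) area.
Plume center vt = 0.0901 × 841 = 75.7741 m, so the well at 92.0 m is 16.2259 m downgradient of the peak.
√(4πDt) = 121.2 m, giving peak height M/(n_e·A·√(4πDt)) = 3.51/(0.43 × 23.5 × 121.2) = 0.002866 kg/m³.
(x−vt)²/(4Dt) = (16.2259)²/(4 × 1.39 × 841) = 0.05630; exp(−0.05630) = 0.9453.
C = 0.002866 × 0.9453 = 0.00271 kg/m³.

0.00271 kg/m³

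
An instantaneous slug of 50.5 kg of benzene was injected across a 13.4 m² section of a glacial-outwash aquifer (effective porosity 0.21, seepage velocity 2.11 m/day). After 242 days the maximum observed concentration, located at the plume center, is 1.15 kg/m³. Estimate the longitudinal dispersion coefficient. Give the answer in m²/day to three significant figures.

At the plume center C_max = M/(n_e·A·√(4πDt)), so D = M²/(4πt·(n_e·A·C_max)²).
n_e·A·C_max = 0.21 × 13.4 × 1.15 = 3.236 kg/m.
D = 50.5²/(4π × 242 × 3.236²) = 0.0801 m²/day.

0.0801 m²/day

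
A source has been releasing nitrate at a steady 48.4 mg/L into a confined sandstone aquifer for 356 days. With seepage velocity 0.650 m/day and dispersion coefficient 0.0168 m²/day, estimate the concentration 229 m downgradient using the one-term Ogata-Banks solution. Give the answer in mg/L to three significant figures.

36.6 mg/L

For a continuous step input, C/C₀ ≈ ½·erfc((x−vt)/(2√(Dt))).
vt = 0.650 × 356 = 231.4 m and 2√(Dt) = 2√(0.0168 × 356) = 4.891 m.
Argument (x−vt)/(2√(Dt)) = (229 − 231.4)/4.891 = -0.4907; ½·erfc(-0.4907) = 0.7561.
C = 48.4 × 0.7561 = 36.6 mg/L.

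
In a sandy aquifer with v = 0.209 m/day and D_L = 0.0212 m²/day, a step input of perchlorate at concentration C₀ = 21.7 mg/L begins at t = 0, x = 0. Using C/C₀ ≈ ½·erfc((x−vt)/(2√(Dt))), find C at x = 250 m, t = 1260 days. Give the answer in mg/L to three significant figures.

21.0 mg/L

For a continuous step input, C/C₀ ≈ ½·erfc((x−vt)/(2√(Dt))).
vt = 0.209 × 1260 = 263.34 m and 2√(Dt) = 2√(0.0212 × 1260) = 10.34 m.
Argument (x−vt)/(2√(Dt)) = (250 − 263.34)/10.34 = -1.290; ½·erfc(-1.290) = 0.9659.
C = 21.7 × 0.9659 = 21.0 mg/L.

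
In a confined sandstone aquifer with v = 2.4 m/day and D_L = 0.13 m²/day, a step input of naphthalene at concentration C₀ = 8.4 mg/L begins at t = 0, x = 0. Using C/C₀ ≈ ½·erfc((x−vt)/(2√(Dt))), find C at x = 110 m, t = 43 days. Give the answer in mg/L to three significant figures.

0.176 mg/L

For a continuous step input, C/C₀ ≈ ½·erfc((x−vt)/(2√(Dt))).
vt = 2.4 × 43 = 103.2 m and 2√(Dt) = 2√(0.13 × 43) = 4.729 m.
Argument (x−vt)/(2√(Dt)) = (110 − 103.2)/4.729 = 1.438; ½·erfc(1.438) = 0.02099.
C = 8.4 × 0.02099 = 0.176 mg/L.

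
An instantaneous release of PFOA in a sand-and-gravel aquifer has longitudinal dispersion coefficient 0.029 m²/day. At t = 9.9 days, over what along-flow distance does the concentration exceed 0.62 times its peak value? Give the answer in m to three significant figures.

1.48 m

The plume is Gaussian with σ = √(2Dt) = √(2 × 0.029 × 9.9) = 0.7578 m.
C/C_peak = exp(−Δx²/(2σ²)) = 0.62 ⇒ Δx = σ·√(−2 ln 0.62) = 0.7578 × 0.9778 = 0.7410 m.
Width = 2Δx = 1.48 m.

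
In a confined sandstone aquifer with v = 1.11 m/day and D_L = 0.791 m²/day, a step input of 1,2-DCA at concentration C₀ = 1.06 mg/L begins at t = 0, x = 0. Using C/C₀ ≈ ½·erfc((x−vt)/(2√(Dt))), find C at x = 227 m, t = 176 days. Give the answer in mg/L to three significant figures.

0.0307 mg/L

For a continuous step input, C/C₀ ≈ ½·erfc((x−vt)/(2√(Dt))).
vt = 1.11 × 176 = 195.36 m and 2√(Dt) = 2√(0.791 × 176) = 23.60 m.
Argument (x−vt)/(2√(Dt)) = (227 − 195.36)/23.60 = 1.341; ½·erfc(1.341) = 0.02895.
C = 1.06 × 0.02895 = 0.0307 mg/L.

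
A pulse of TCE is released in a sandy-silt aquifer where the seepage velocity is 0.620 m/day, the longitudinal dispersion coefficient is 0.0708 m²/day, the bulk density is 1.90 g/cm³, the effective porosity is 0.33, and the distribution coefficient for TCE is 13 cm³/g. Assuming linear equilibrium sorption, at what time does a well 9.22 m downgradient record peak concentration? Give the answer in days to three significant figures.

1110 days

Retardation factor R = 1 + ρ_b·K_d/n = 1 + 1.90 × 13/0.33 = 75.85.
Sorption retards both mechanisms: v_R = v/R = 0.008174 m/day, D_R = D/R = 0.0009334 m²/day.
Peak time from v_R²t² + 2D_R t − x² = 0: t = (√(D_R² + v_R²x²) − D_R)/v_R².
√(D_R² + v_R²x²) = √(0.0009334² + 0.008174² × 9.22²) = 0.07537; v_R² = 6.681e-05.
t = (0.07537 − 0.0009334)/6.681e-05 = 1110 days.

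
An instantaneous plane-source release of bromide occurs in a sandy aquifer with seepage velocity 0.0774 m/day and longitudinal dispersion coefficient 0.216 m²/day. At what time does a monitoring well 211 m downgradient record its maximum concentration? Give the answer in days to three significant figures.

For the 1D instantaneous-source solution, setting ∂C/∂t = 0 at fixed x gives v²t² + 2Dt − x² = 0, so t = (√(D² + v²x²) − D)/v².
√(D² + v²x²) = √(0.216² + 0.0774² × 211²) = 16.33; v² = 0.00599076.
t = (16.33 − 0.216)/0.00599076 = 2690 days (vs. the pure-advection estimate x/v = 2730 d).

2690 days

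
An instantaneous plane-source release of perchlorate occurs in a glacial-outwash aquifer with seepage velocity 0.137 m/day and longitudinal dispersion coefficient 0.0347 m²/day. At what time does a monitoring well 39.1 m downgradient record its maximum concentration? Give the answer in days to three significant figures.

284 days

For the 1D instantaneous-source solution, setting ∂C/∂t = 0 at fixed x gives v²t² + 2Dt − x² = 0, so t = (√(D² + v²x²) − D)/v².
√(D² + v²x²) = √(0.0347² + 0.137² × 39.1²) = 5.357; v² = 0.018769.
t = (5.357 − 0.0347)/0.018769 = 284 days (vs. the pure-advection estimate x/v = 285 d).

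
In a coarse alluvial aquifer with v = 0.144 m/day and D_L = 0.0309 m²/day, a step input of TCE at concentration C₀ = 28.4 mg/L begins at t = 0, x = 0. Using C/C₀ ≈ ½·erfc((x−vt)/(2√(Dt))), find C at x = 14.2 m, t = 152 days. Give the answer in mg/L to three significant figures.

28.2 mg/L

For a continuous step input, C/C₀ ≈ ½·erfc((x−vt)/(2√(Dt))).
vt = 0.144 × 152 = 21.888 m and 2√(Dt) = 2√(0.0309 × 152) = 4.334 m.
Argument (x−vt)/(2√(Dt)) = (14.2 − 21.888)/4.334 = -1.774; ½·erfc(-1.774) = 0.9939.
C = 28.4 × 0.9939 = 28.2 mg/L.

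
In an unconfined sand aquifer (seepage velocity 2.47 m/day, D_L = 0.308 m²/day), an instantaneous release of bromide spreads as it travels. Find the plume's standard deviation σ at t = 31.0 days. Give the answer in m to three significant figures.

Dispersive spreading gives a Gaussian with σ² = 2Dt; advection only shifts the center.
σ = √(2 × 0.308 × 31.0) = 4.37 m.

4.37 m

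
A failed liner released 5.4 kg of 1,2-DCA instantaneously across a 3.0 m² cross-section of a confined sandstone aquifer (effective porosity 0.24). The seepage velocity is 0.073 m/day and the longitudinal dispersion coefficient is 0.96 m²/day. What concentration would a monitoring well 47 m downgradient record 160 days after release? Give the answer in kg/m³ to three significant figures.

0.0224 kg/m³

For an instantaneous plane source, C(x,t) = M/(n_e·A·√(4πDt)) · exp(−(x−vt)²/(4Dt)), with n_e·A the pore (flow) area.
Plume center vt = 0.073 × 160 = 11.68 m, so the well at 47 m is 35.32 m downgradient of the peak.
√(4πDt) = 43.93 m, giving peak height M/(n_e·A·√(4πDt)) = 5.4/(0.24 × 3.0 × 43.93) = 0.1707 kg/m³.
(x−vt)²/(4Dt) = (35.32)²/(4 × 0.96 × 160) = 2.030; exp(−2.030) = 0.1313.
C = 0.1707 × 0.1313 = 0.0224 kg/m³.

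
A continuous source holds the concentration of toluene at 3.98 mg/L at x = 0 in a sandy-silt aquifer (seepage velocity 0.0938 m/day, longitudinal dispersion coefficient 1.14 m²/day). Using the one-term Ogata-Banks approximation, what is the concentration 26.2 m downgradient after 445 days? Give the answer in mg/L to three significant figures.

For a continuous step input, C/C₀ ≈ ½·erfc((x−vt)/(2√(Dt))).
vt = 0.0938 × 445 = 41.741 m and 2√(Dt) = 2√(1.14 × 445) = 45.05 m.
Argument (x−vt)/(2√(Dt)) = (26.2 − 41.741)/45.05 = -0.3450; ½·erfc(-0.3450) = 0.6872.
C = 3.98 × 0.6872 = 2.74 mg/L.

2.74 mg/L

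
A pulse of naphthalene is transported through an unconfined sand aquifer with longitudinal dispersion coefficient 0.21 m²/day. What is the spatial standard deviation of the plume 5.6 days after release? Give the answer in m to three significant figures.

1.53 m

Dispersive spreading gives a Gaussian with σ² = 2Dt; advection only shifts the center.
σ = √(2 × 0.21 × 5.6) = 1.53 m.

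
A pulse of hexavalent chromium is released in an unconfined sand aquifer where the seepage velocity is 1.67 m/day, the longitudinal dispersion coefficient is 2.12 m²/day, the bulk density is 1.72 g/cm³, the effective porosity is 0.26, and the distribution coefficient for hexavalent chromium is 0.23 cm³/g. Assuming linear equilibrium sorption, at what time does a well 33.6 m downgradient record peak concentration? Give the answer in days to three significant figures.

48.9 days

Retardation factor R = 1 + ρ_b·K_d/n = 1 + 1.72 × 0.23/0.26 = 2.522.
Sorption retards both mechanisms: v_R = v/R = 0.6622 m/day, D_R = D/R = 0.8406 m²/day.
Peak time from v_R²t² + 2D_R t − x² = 0: t = (√(D_R² + v_R²x²) − D_R)/v_R².
√(D_R² + v_R²x²) = √(0.8406² + 0.6622² × 33.6²) = 22.27; v_R² = 0.4385.
t = (22.27 − 0.8406)/0.4385 = 48.9 days.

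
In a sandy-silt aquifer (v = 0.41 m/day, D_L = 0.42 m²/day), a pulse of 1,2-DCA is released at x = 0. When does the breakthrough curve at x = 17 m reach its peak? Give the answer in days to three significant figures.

For the 1D instantaneous-source solution, setting ∂C/∂t = 0 at fixed x gives v²t² + 2Dt − x² = 0, so t = (√(D² + v²x²) − D)/v².
√(D² + v²x²) = √(0.42² + 0.41² × 17²) = 6.983; v² = 0.1681.
t = (6.983 − 0.42)/0.1681 = 39.0 days (vs. the pure-advection estimate x/v = 41.5 d).

39.0 days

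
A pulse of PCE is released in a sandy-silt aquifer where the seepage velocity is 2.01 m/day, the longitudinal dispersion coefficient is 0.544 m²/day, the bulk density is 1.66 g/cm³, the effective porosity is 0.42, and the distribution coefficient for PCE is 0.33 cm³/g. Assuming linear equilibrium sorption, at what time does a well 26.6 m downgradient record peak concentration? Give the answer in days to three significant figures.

Retardation factor R = 1 + ρ_b·K_d/n = 1 + 1.66 × 0.33/0.42 = 2.304.
Sorption retards both mechanisms: v_R = v/R = 0.8724 m/day, D_R = D/R = 0.2361 m²/day.
Peak time from v_R²t² + 2D_R t − x² = 0: t = (√(D_R² + v_R²x²) − D_R)/v_R².
√(D_R² + v_R²x²) = √(0.2361² + 0.8724² × 26.6²) = 23.21; v_R² = 0.7611.
t = (23.21 − 0.2361)/0.7611 = 30.2 days.

30.2 days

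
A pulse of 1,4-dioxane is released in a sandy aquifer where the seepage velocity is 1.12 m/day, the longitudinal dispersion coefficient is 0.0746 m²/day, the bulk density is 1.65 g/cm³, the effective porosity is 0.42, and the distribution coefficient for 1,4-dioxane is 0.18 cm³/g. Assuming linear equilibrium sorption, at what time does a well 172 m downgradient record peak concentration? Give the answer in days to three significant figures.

Retardation factor R = 1 + ρ_b·K_d/n = 1 + 1.65 × 0.18/0.42 = 1.707.
Sorption retards both mechanisms: v_R = v/R = 0.6561 m/day, D_R = D/R = 0.04370 m²/day.
Peak time from v_R²t² + 2D_R t − x² = 0: t = (√(D_R² + v_R²x²) − D_R)/v_R².
√(D_R² + v_R²x²) = √(0.04370² + 0.6561² × 172²) = 112.8; v_R² = 0.4305.
t = (112.8 − 0.04370)/0.4305 = 262 days.

262 days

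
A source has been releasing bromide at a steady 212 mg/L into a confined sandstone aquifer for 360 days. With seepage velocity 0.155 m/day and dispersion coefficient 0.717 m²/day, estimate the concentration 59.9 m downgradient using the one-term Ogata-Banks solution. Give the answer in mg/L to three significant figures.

90.8 mg/L

For a continuous step input, C/C₀ ≈ ½·erfc((x−vt)/(2√(Dt))).
vt = 0.155 × 360 = 55.8 m and 2√(Dt) = 2√(0.717 × 360) = 32.13 m.
Argument (x−vt)/(2√(Dt)) = (59.9 − 55.8)/32.13 = 0.1276; ½·erfc(0.1276) = 0.4284.
C = 212 × 0.4284 = 90.8 mg/L.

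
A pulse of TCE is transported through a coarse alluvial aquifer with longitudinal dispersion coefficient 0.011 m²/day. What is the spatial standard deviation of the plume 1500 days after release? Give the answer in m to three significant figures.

Dispersive spreading gives a Gaussian with σ² = 2Dt; advection only shifts the center.
σ = √(2 × 0.011 × 1500) = 5.74 m.

5.74 m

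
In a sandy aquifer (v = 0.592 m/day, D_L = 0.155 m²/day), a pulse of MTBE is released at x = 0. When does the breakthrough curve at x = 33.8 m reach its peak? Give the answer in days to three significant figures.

56.7 days

For the 1D instantaneous-source solution, setting ∂C/∂t = 0 at fixed x gives v²t² + 2Dt − x² = 0, so t = (√(D² + v²x²) − D)/v².
√(D² + v²x²) = √(0.155² + 0.592² × 33.8²) = 20.01; v² = 0.350464.
t = (20.01 − 0.155)/0.350464 = 56.7 days (vs. the pure-advection estimate x/v = 57.1 d).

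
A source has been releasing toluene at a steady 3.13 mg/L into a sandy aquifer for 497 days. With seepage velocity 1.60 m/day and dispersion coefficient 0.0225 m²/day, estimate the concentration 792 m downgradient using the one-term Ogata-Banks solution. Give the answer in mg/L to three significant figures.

For a continuous step input, C/C₀ ≈ ½·erfc((x−vt)/(2√(Dt))).
vt = 1.60 × 497 = 795.2 m and 2√(Dt) = 2√(0.0225 × 497) = 6.688 m.
Argument (x−vt)/(2√(Dt)) = (792 − 795.2)/6.688 = -0.4785; ½·erfc(-0.4785) = 0.7507.
C = 3.13 × 0.7507 = 2.35 mg/L.

2.35 mg/L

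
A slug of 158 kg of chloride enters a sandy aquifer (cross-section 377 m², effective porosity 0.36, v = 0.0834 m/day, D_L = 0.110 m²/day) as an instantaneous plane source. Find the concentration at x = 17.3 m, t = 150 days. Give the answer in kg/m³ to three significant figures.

For an instantaneous plane source, C(x,t) = M/(n_e·A·√(4πDt)) · exp(−(x−vt)²/(4Dt)), with n_e·A the pore (flow) area.
Plume center vt = 0.0834 × 150 = 12.51 m, so the well at 17.3 m is 4.79 m downgradient of the peak.
√(4πDt) = 14.40 m, giving peak height M/(n_e·A·√(4πDt)) = 158/(0.36 × 377 × 14.40) = 0.08084 kg/m³.
(x−vt)²/(4Dt) = (4.79)²/(4 × 0.110 × 150) = 0.3476; exp(−0.3476) = 0.7064.
C = 0.08084 × 0.7064 = 0.0571 kg/m³.

0.0571 kg/m³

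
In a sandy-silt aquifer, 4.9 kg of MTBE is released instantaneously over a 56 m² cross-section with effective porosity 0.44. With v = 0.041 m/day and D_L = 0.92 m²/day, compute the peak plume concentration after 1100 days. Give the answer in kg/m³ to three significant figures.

The peak of an instantaneous 1D plume sits at x = vt; there the Gaussian factor is 1 and C_max = M/(n_e·A·√(4πDt)), where n_e·A is the pore area the mass is dissolved in.
√(4πDt) = √(4π × 0.92 × 1100) = 112.8 m, so C_max = 4.9/(0.44 × 56 × 112.8) = 0.00176 kg/m³.

0.00176 kg/m³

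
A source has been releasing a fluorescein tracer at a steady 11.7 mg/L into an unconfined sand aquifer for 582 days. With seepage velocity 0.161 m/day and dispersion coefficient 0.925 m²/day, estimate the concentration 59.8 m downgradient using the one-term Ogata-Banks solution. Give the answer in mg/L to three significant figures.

For a continuous step input, C/C₀ ≈ ½·erfc((x−vt)/(2√(Dt))).
vt = 0.161 × 582 = 93.702 m and 2√(Dt) = 2√(0.925 × 582) = 46.40 m.
Argument (x−vt)/(2√(Dt)) = (59.8 − 93.702)/46.40 = -0.7306; ½·erfc(-0.7306) = 0.8493.
C = 11.7 × 0.8493 = 9.94 mg/L.

9.94 mg/L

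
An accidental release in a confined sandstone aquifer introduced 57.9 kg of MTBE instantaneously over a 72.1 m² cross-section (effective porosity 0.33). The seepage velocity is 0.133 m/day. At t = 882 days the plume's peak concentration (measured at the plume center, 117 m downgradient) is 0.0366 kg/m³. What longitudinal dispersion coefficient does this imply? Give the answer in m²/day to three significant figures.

0.399 m²/day

At the plume center C_max = M/(n_e·A·√(4πDt)), so D = M²/(4πt·(n_e·A·C_max)²).
n_e·A·C_max = 0.33 × 72.1 × 0.0366 = 0.8708 kg/m.
D = 57.9²/(4π × 882 × 0.8708²) = 0.399 m²/day.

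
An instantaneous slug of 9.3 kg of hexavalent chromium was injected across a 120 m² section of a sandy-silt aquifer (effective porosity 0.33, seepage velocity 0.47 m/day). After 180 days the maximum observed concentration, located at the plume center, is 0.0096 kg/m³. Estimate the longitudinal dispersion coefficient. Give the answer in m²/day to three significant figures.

At the plume center C_max = M/(n_e·A·√(4πDt)), so D = M²/(4πt·(n_e·A·C_max)²).
n_e·A·C_max = 0.33 × 120 × 0.0096 = 0.3802 kg/m.
D = 9.3²/(4π × 180 × 0.3802²) = 0.265 m²/day.

0.265 m²/day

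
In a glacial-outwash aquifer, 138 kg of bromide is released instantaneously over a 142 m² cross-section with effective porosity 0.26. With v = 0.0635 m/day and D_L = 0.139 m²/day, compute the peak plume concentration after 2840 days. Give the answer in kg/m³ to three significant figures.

The peak of an instantaneous 1D plume sits at x = vt; there the Gaussian factor is 1 and C_max = M/(n_e·A·√(4πDt)), where n_e·A is the pore area the mass is dissolved in.
√(4πDt) = √(4π × 0.139 × 2840) = 70.43 m, so C_max = 138/(0.26 × 142 × 70.43) = 0.0531 kg/m³.

0.0531 kg/m³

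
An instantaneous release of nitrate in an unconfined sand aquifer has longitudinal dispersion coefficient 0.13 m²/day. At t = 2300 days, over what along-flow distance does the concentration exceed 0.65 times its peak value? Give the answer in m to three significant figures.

The plume is Gaussian with σ = √(2Dt) = √(2 × 0.13 × 2300) = 24.45 m.
C/C_peak = exp(−Δx²/(2σ²)) = 0.65 ⇒ Δx = σ·√(−2 ln 0.65) = 24.45 × 0.9282 = 22.69 m.
Width = 2Δx = 45.4 m.

45.4 m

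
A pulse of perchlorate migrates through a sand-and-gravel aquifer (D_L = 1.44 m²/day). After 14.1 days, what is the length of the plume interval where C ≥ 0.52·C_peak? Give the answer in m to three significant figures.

The plume is Gaussian with σ = √(2Dt) = √(2 × 1.44 × 14.1) = 6.372 m.
C/C_peak = exp(−Δx²/(2σ²)) = 0.52 ⇒ Δx = σ·√(−2 ln 0.52) = 6.372 × 1.144 = 7.290 m.
Width = 2Δx = 14.6 m.

14.6 m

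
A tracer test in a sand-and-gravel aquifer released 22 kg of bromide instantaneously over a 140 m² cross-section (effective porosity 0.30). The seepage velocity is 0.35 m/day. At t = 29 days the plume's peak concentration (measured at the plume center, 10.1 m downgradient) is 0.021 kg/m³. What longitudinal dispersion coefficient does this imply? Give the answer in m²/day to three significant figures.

At the plume center C_max = M/(n_e·A·√(4πDt)), so D = M²/(4πt·(n_e·A·C_max)²).
n_e·A·C_max = 0.30 × 140 × 0.021 = 0.8820 kg/m.
D = 22²/(4π × 29 × 0.8820²) = 1.71 m²/day.

1.71 m²/day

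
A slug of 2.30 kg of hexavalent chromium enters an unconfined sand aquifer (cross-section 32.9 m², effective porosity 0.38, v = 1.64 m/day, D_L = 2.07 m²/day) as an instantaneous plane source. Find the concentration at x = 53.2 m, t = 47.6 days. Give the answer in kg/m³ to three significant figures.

For an instantaneous plane source, C(x,t) = M/(n_e·A·√(4πDt)) · exp(−(x−vt)²/(4Dt)), with n_e·A the pore (flow) area.
Plume center vt = 1.64 × 47.6 = 78.064 m, so the well at 53.2 m is 24.864 m upgradient of the peak.
√(4πDt) = 35.19 m, giving peak height M/(n_e·A·√(4πDt)) = 2.30/(0.38 × 32.9 × 35.19) = 0.005228 kg/m³.
(x−vt)²/(4Dt) = (-24.864)²/(4 × 2.07 × 47.6) = 1.569; exp(−1.569) = 0.2083.
C = 0.005228 × 0.2083 = 0.00109 kg/m³.

0.00109 kg/m³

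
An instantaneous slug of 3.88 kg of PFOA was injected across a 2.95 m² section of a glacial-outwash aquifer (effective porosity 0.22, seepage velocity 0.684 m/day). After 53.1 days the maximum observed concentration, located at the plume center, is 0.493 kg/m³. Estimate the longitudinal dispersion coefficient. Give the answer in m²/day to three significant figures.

0.220 m²/day

At the plume center C_max = M/(n_e·A·√(4πDt)), so D = M²/(4πt·(n_e·A·C_max)²).
n_e·A·C_max = 0.22 × 2.95 × 0.493 = 0.3200 kg/m.
D = 3.88²/(4π × 53.1 × 0.3200²) = 0.220 m²/day.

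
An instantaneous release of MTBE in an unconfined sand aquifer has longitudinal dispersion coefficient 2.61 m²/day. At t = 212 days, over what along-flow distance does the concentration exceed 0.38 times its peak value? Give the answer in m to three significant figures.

The plume is Gaussian with σ = √(2Dt) = √(2 × 2.61 × 212) = 33.27 m.
C/C_peak = exp(−Δx²/(2σ²)) = 0.38 ⇒ Δx = σ·√(−2 ln 0.38) = 33.27 × 1.391 = 46.28 m.
Width = 2Δx = 92.6 m.

92.6 m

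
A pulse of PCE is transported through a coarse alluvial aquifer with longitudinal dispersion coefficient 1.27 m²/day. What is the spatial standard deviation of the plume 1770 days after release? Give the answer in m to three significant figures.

67.1 m

Dispersive spreading gives a Gaussian with σ² = 2Dt; advection only shifts the center.
σ = √(2 × 1.27 × 1770) = 67.1 m.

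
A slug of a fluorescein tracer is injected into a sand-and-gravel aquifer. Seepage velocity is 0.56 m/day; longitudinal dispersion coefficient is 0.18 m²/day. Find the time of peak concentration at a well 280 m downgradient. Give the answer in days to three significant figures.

For the 1D instantaneous-source solution, setting ∂C/∂t = 0 at fixed x gives v²t² + 2Dt − x² = 0, so t = (√(D² + v²x²) − D)/v².
√(D² + v²x²) = √(0.18² + 0.56² × 280²) = 156.8; v² = 0.3136.
t = (156.8 − 0.18)/0.3136 = 499 days (vs. the pure-advection estimate x/v = 500 d).

499 days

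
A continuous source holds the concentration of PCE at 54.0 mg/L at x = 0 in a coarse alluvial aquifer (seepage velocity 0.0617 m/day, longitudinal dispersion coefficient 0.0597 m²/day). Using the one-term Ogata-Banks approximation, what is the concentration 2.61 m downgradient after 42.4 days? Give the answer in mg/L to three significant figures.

For a continuous step input, C/C₀ ≈ ½·erfc((x−vt)/(2√(Dt))).
vt = 0.0617 × 42.4 = 2.61608 m and 2√(Dt) = 2√(0.0597 × 42.4) = 3.182 m.
Argument (x−vt)/(2√(Dt)) = (2.61 − 2.61608)/3.182 = -0.001911; ½·erfc(-0.001911) = 0.5011.
C = 54.0 × 0.5011 = 27.1 mg/L.

27.1 mg/L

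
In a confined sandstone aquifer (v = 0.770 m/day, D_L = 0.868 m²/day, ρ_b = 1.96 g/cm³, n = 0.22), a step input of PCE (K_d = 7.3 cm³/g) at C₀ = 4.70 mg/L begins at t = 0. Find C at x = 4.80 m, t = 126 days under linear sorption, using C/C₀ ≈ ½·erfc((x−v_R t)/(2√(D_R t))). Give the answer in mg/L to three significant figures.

Retardation factor R = 1 + ρ_b·K_d/n = 1 + 1.96 × 7.3/0.22 = 66.04.
Sorption retards both mechanisms: v_R = v/R = 0.01166 m/day, D_R = D/R = 0.01314 m²/day.
v_R·t = 0.01166 × 126 = 1.46916 m; 2√(D_R t) = 2.573 m; argument = (4.80 − 1.46916)/2.573 = 1.295.
C = C₀ × ½·erfc(1.295) = 4.70 × 0.03352 = 0.158 mg/L.

0.158 mg/L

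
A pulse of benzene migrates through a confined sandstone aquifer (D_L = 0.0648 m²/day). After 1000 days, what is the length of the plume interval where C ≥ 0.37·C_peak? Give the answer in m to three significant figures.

The plume is Gaussian with σ = √(2Dt) = √(2 × 0.0648 × 1000) = 11.38 m.
C/C_peak = exp(−Δx²/(2σ²)) = 0.37 ⇒ Δx = σ·√(−2 ln 0.37) = 11.38 × 1.410 = 16.05 m.
Width = 2Δx = 32.1 m.

32.1 m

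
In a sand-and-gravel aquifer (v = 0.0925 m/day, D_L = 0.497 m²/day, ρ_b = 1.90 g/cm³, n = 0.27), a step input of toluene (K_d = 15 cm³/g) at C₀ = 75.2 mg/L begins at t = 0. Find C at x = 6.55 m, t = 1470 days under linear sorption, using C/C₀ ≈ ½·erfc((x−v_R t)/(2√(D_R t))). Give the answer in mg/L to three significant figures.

5.81 mg/L

Retardation factor R = 1 + ρ_b·K_d/n = 1 + 1.90 × 15/0.27 = 106.6.
Sorption retards both mechanisms: v_R = v/R = 0.0008677 m/day, D_R = D/R = 0.004662 m²/day.
v_R·t = 0.0008677 × 1470 = 1.275519 m; 2√(D_R t) = 5.236 m; argument = (6.55 − 1.275519)/5.236 = 1.007.
C = C₀ × ½·erfc(1.007) = 75.2 × 0.07721 = 5.81 mg/L.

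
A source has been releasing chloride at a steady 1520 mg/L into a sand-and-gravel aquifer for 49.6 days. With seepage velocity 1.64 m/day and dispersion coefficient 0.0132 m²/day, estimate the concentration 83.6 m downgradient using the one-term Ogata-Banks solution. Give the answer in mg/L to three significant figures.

For a continuous step input, C/C₀ ≈ ½·erfc((x−vt)/(2√(Dt))).
vt = 1.64 × 49.6 = 81.344 m and 2√(Dt) = 2√(0.0132 × 49.6) = 1.618 m.
Argument (x−vt)/(2√(Dt)) = (83.6 − 81.344)/1.618 = 1.394; ½·erfc(1.394) = 0.02434.
C = 1520 × 0.02434 = 37.0 mg/L.

37.0 mg/L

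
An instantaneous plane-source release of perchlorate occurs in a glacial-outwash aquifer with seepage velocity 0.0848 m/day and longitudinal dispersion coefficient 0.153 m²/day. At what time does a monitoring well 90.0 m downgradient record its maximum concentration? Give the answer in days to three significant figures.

For the 1D instantaneous-source solution, setting ∂C/∂t = 0 at fixed x gives v²t² + 2Dt − x² = 0, so t = (√(D² + v²x²) − D)/v².
√(D² + v²x²) = √(0.153² + 0.0848² × 90.0²) = 7.634; v² = 0.00719104.
t = (7.634 − 0.153)/0.00719104 = 1040 days (vs. the pure-advection estimate x/v = 1060 d).

1040 days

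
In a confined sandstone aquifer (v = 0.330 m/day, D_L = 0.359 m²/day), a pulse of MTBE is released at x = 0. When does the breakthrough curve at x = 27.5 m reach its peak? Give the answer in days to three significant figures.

80.1 days

For the 1D instantaneous-source solution, setting ∂C/∂t = 0 at fixed x gives v²t² + 2Dt − x² = 0, so t = (√(D² + v²x²) − D)/v².
√(D² + v²x²) = √(0.359² + 0.330² × 27.5²) = 9.082; v² = 0.1089.
t = (9.082 − 0.359)/0.1089 = 80.1 days (vs. the pure-advection estimate x/v = 83.3 d).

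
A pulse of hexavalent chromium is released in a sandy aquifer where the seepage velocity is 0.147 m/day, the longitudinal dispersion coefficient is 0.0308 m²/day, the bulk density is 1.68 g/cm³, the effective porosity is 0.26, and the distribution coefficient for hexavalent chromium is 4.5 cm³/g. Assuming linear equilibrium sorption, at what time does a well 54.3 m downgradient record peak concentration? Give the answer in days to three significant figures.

Retardation factor R = 1 + ρ_b·K_d/n = 1 + 1.68 × 4.5/0.26 = 30.08.
Sorption retards both mechanisms: v_R = v/R = 0.004887 m/day, D_R = D/R = 0.001024 m²/day.
Peak time from v_R²t² + 2D_R t − x² = 0: t = (√(D_R² + v_R²x²) − D_R)/v_R².
√(D_R² + v_R²x²) = √(0.001024² + 0.004887² × 54.3²) = 0.2654; v_R² = 2.388e-05.
t = (0.2654 − 0.001024)/2.388e-05 = 11100 days.

11100 days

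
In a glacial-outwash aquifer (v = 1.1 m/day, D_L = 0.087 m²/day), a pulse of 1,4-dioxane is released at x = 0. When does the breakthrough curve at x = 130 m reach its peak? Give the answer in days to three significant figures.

118 days

For the 1D instantaneous-source solution, setting ∂C/∂t = 0 at fixed x gives v²t² + 2Dt − x² = 0, so t = (√(D² + v²x²) − D)/v².
√(D² + v²x²) = √(0.087² + 1.1² × 130²) = 143.0; v² = 1.21.
t = (143.0 − 0.087)/1.21 = 118 days (vs. the pure-advection estimate x/v = 118 d).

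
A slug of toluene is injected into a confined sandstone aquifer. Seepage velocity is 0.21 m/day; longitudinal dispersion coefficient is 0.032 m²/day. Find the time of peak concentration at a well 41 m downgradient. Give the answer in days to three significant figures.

195 days

For the 1D instantaneous-source solution, setting ∂C/∂t = 0 at fixed x gives v²t² + 2Dt − x² = 0, so t = (√(D² + v²x²) − D)/v².
√(D² + v²x²) = √(0.032² + 0.21² × 41²) = 8.610; v² = 0.0441.
t = (8.610 − 0.032)/0.0441 = 195 days (vs. the pure-advection estimate x/v = 195 d).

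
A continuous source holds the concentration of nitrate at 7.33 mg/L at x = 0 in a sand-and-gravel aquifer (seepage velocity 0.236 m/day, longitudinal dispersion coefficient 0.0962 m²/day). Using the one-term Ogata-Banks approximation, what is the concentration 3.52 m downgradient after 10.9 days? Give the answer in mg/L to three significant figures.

1.88 mg/L

For a continuous step input, C/C₀ ≈ ½·erfc((x−vt)/(2√(Dt))).
vt = 0.236 × 10.9 = 2.5724 m and 2√(Dt) = 2√(0.0962 × 10.9) = 2.048 m.
Argument (x−vt)/(2√(Dt)) = (3.52 − 2.5724)/2.048 = 0.4627; ½·erfc(0.4627) = 0.2564.
C = 7.33 × 0.2564 = 1.88 mg/L.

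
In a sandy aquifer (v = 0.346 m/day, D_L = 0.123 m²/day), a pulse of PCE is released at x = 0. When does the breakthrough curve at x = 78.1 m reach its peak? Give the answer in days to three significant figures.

225 days

For the 1D instantaneous-source solution, setting ∂C/∂t = 0 at fixed x gives v²t² + 2Dt − x² = 0, so t = (√(D² + v²x²) − D)/v².
√(D² + v²x²) = √(0.123² + 0.346² × 78.1²) = 27.02; v² = 0.119716.
t = (27.02 − 0.123)/0.119716 = 225 days (vs. the pure-advection estimate x/v = 226 d).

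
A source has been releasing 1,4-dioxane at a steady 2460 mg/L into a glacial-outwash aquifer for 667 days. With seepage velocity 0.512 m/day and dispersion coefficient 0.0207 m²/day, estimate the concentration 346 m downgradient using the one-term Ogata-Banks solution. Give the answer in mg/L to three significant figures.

For a continuous step input, C/C₀ ≈ ½·erfc((x−vt)/(2√(Dt))).
vt = 0.512 × 667 = 341.504 m and 2√(Dt) = 2√(0.0207 × 667) = 7.432 m.
Argument (x−vt)/(2√(Dt)) = (346 − 341.504)/7.432 = 0.6050; ½·erfc(0.6050) = 0.1961.
C = 2460 × 0.1961 = 482 mg/L.

482 mg/L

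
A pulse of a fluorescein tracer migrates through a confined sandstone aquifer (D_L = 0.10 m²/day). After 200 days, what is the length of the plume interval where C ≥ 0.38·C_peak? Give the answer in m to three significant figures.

The plume is Gaussian with σ = √(2Dt) = √(2 × 0.10 × 200) = 6.325 m.
C/C_peak = exp(−Δx²/(2σ²)) = 0.38 ⇒ Δx = σ·√(−2 ln 0.38) = 6.325 × 1.391 = 8.798 m.
Width = 2Δx = 17.6 m.

17.6 m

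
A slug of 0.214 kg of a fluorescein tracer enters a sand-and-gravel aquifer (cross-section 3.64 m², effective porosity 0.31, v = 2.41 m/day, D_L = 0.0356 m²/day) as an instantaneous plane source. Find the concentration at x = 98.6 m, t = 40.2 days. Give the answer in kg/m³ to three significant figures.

For an instantaneous plane source, C(x,t) = M/(n_e·A·√(4πDt)) · exp(−(x−vt)²/(4Dt)), with n_e·A the pore (flow) area.
Plume center vt = 2.41 × 40.2 = 96.882 m, so the well at 98.6 m is 1.718 m downgradient of the peak.
√(4πDt) = 4.241 m, giving peak height M/(n_e·A·√(4πDt)) = 0.214/(0.31 × 3.64 × 4.241) = 0.04472 kg/m³.
(x−vt)²/(4Dt) = (1.718)²/(4 × 0.0356 × 40.2) = 0.5156; exp(−0.5156) = 0.5971.
C = 0.04472 × 0.5971 = 0.0267 kg/m³.

0.0267 kg/m³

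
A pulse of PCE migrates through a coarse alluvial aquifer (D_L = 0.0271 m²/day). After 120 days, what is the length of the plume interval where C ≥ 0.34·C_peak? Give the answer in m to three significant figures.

The plume is Gaussian with σ = √(2Dt) = √(2 × 0.0271 × 120) = 2.550 m.
C/C_peak = exp(−Δx²/(2σ²)) = 0.34 ⇒ Δx = σ·√(−2 ln 0.34) = 2.550 × 1.469 = 3.746 m.
Width = 2Δx = 7.49 m.

7.49 m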